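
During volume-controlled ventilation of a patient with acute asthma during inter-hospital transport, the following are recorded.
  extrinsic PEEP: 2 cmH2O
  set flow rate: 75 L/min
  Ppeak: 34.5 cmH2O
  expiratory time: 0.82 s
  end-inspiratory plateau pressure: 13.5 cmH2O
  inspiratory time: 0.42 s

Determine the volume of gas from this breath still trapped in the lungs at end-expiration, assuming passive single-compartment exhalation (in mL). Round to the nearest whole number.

Flow: 75 L/min ÷ 60 = 1.25 L/s.
Vt = flow × Ti = 1.25 L/s × 0.42 s × 1000 mL/L = 525.0 mL.
R = (PIP − Pplat)/V̇ = (34.5 − 13.5) / 1.25 = 21.0/1.25 = 16.8 cmH2O·s/L.
C = Vt/(Pplat − PEEP) = 525.0 / (13.5 − 2) = 525.0/11.5 = 45.652 mL/cmH2O.
τ = R × C = 16.8 × 0.04565 L/cmH2O = 0.7669 s.
Fraction remaining = e^(−Te/τ) = e^(−0.82/0.7669) = 0.3433.
Trapped volume = 525.0 × 0.3433 = 180.23 mL.

180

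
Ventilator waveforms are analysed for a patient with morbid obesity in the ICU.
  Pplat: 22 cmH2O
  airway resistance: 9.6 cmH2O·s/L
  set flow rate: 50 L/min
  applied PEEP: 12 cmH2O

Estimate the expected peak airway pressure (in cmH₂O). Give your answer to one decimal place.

Flow: 50 L/min ÷ 60 = 0.8333 L/s.
PIP = Pplat + Raw × flow = 22 + 9.6 × 0.8333 = 22 + 8.0 = 30.0 cmH2O.

30.0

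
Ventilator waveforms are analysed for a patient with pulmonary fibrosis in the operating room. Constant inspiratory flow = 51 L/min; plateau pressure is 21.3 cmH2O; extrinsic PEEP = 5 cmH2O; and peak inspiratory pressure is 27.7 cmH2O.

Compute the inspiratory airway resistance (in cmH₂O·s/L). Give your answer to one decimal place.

Flow: 51 L/min ÷ 60 = 0.85 L/s.
Raw = (PIP − Pplat) / flow = (27.7 − 21.3) / 0.85 = 6.4 / 0.85 = 7.529 cmH2O·s/L.

7.5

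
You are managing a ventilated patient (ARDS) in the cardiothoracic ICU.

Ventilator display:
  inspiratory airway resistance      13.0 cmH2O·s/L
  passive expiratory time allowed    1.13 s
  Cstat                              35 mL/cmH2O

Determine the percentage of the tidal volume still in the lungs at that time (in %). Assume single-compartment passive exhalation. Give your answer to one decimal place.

8.3

τ = R × C = 13.0 × 35 mL/cmH2O = 13.0 × 0.035 L/cmH2O = 0.455 s.
Passive exhalation: V(t)/V₀ = e^(−t/τ) = e^(−1.13/0.455) = 0.08345.
Fraction remaining = 0.08345 → 8.345%.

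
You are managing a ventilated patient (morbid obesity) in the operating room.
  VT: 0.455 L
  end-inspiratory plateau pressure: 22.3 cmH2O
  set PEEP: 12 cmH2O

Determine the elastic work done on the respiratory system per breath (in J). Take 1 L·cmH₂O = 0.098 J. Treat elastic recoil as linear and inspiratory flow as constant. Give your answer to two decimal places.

Elastic work ≈ ½ × (Pplat − PEEP) × Vt = 0.5 × (22.3 − 12) × 0.455 L = 0.5 × 10.3 × 0.455 = 2.343 L·cmH2O.
× 0.098 J/(L·cmH2O) → 0.2296 J.

0.23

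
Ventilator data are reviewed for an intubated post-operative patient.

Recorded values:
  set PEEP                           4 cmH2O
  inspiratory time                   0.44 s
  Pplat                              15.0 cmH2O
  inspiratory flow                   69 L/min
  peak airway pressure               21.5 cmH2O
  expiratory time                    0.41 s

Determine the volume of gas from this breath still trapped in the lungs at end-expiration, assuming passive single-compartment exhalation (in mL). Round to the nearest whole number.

105

Flow: 69 L/min ÷ 60 = 1.15 L/s.
Vt = flow × Ti = 1.15 L/s × 0.44 s × 1000 mL/L = 506.0 mL.
R = (PIP − Pplat)/V̇ = (21.5 − 15.0) / 1.15 = 6.5/1.15 = 5.652 cmH2O·s/L.
C = Vt/(Pplat − PEEP) = 506.0 / (15.0 − 4) = 506.0/11.0 = 46.0 mL/cmH2O.
τ = R × C = 5.652 × 0.046 L/cmH2O = 0.26 s.
Fraction remaining = e^(−Te/τ) = e^(−0.41/0.26) = 0.2066.
Trapped volume = 506.0 × 0.2066 = 104.54 mL.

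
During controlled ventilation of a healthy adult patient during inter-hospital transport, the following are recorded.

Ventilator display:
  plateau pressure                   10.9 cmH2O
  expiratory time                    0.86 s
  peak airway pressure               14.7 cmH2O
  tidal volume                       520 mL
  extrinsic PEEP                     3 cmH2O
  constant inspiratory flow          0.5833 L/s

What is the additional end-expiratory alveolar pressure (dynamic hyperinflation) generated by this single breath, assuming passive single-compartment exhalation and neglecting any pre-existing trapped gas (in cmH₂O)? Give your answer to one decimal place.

1.1

R = (PIP − Pplat)/V̇ = (14.7 − 10.9) / 0.5833 = 3.8/0.5833 = 6.515 cmH2O·s/L.
C = Vt/(Pplat − PEEP) = 520.0 / (10.9 − 3) = 520.0/7.9 = 65.823 mL/cmH2O.
τ = R × C = 6.515 × 0.06582 L/cmH2O = 0.4288 s.
Fraction remaining = e^(−Te/τ) = e^(−0.86/0.4288) = 0.1346; trapped volume = 520.0 × 0.1346 = 69.992 mL.
Additional alveolar pressure from trapping ≈ V_trapped / C = 69.992 / 65.823 = 1.063 cmH2O.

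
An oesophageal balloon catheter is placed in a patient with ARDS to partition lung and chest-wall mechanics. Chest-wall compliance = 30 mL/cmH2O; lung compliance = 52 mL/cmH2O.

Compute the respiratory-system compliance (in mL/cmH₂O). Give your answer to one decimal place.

Lung and chest wall are elastances in series: 1/Crs = 1/CL + 1/Ccw.
1/Crs = 1/52 + 1/30 = 0.05256.
Crs = 19.026 mL/cmH2O.

19.0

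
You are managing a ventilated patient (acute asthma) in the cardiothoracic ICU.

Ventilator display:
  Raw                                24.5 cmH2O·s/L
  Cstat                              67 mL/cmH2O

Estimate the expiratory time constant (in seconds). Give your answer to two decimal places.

τ = R × C = 24.5 × 67 mL/cmH2O = 24.5 × 0.067 L/cmH2O = 1.642 s.

1.64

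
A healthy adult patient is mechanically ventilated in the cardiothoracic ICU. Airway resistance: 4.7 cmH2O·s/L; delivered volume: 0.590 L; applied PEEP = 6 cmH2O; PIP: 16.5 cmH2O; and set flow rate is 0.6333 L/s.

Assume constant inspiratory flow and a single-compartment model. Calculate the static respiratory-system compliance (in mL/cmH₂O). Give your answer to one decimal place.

78.4

Equation of motion (constant flow): PIP = Vt/C + R·V̇ + PEEP.
Vt/C = PIP − R·V̇ − PEEP = 16.5 − 4.7×0.6333 − 6 = 16.5 − 2.977 − 6 = 7.523 cmH2O.
C = Vt / 7.523 = 590 / 7.523 = 78.426 mL/cmH2O.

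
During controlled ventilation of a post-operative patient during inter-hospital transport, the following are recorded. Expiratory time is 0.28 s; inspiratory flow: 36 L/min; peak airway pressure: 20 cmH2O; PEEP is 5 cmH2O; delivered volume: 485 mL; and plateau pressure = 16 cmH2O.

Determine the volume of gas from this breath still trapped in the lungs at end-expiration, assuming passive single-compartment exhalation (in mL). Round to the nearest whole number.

187

Flow: 36 L/min ÷ 60 = 0.6 L/s.
R = (PIP − Pplat)/V̇ = (20 − 16) / 0.6 = 4.0/0.6 = 6.667 cmH2O·s/L.
C = Vt/(Pplat − PEEP) = 485.0 / (16 − 5) = 485.0/11.0 = 44.091 mL/cmH2O.
τ = R × C = 6.667 × 0.04409 L/cmH2O = 0.2939 s.
Fraction remaining = e^(−Te/τ) = e^(−0.28/0.2939) = 0.3857.
Trapped volume = 485.0 × 0.3857 = 187.06 mL.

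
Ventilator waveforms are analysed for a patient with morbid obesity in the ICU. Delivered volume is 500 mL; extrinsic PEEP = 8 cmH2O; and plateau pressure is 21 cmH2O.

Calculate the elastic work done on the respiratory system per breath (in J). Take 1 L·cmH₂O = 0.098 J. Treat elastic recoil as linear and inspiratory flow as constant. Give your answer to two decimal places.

0.32

Elastic work ≈ ½ × (Pplat − PEEP) × Vt = 0.5 × (21 − 8) × 0.500 L = 0.5 × 13.0 × 0.500 = 3.25 L·cmH2O.
× 0.098 J/(L·cmH2O) → 0.3185 J.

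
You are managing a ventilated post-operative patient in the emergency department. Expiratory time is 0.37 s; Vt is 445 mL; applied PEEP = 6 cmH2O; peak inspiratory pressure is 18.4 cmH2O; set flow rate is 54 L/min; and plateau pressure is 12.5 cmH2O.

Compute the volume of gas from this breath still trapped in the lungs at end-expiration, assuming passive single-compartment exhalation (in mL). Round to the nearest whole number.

Flow: 54 L/min ÷ 60 = 0.9 L/s.
R = (PIP − Pplat)/V̇ = (18.4 − 12.5) / 0.9 = 5.9/0.9 = 6.556 cmH2O·s/L.
C = Vt/(Pplat − PEEP) = 445.0 / (12.5 − 6) = 445.0/6.5 = 68.462 mL/cmH2O.
τ = R × C = 6.556 × 0.06846 L/cmH2O = 0.4488 s.
Fraction remaining = e^(−Te/τ) = e^(−0.37/0.4488) = 0.4385.
Trapped volume = 445.0 × 0.4385 = 195.13 mL.

195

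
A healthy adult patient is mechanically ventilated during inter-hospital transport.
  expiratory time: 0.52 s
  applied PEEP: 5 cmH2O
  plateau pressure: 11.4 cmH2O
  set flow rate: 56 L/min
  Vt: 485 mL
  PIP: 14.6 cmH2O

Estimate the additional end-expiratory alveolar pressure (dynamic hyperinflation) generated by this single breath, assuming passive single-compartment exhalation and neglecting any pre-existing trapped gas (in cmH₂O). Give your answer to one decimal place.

Flow: 56 L/min ÷ 60 = 0.9333 L/s.
R = (PIP − Pplat)/V̇ = (14.6 − 11.4) / 0.9333 = 3.2/0.9333 = 3.429 cmH2O·s/L.
C = Vt/(Pplat − PEEP) = 485.0 / (11.4 − 5) = 485.0/6.4 = 75.781 mL/cmH2O.
τ = R × C = 3.429 × 0.07578 L/cmH2O = 0.2598 s.
Fraction remaining = e^(−Te/τ) = e^(−0.52/0.2598) = 0.1351; trapped volume = 485.0 × 0.1351 = 65.524 mL.
Additional alveolar pressure from trapping ≈ V_trapped / C = 65.524 / 75.781 = 0.8646 cmH2O.

0.9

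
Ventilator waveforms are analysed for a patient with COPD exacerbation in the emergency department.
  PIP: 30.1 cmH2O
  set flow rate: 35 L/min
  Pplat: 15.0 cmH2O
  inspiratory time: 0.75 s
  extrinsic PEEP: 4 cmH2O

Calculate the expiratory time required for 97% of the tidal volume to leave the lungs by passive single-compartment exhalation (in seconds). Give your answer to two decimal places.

Flow: 35 L/min ÷ 60 = 0.5833 L/s.
Vt = flow × Ti = 0.5833 L/s × 0.75 s × 1000 mL/L = 437.48 mL.
R = (PIP − Pplat)/V̇ = (30.1 − 15.0) / 0.5833 = 15.1/0.5833 = 25.887 cmH2O·s/L.
C = Vt/(Pplat − PEEP) = 437.48 / (15.0 − 4) = 437.48/11.0 = 39.771 mL/cmH2O.
τ = R × C = 25.887 × 0.03977 L/cmH2O = 1.03 s.
t = −τ·ln(1 − 0.97) = −1.03·ln(0.03) = 3.612 s.

3.61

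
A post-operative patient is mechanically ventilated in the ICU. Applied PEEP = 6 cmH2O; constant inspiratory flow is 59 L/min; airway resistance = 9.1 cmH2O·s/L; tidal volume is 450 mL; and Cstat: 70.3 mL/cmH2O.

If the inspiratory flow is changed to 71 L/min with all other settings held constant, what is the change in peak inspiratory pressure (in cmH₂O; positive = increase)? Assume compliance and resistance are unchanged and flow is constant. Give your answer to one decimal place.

Flow: 59 L/min ÷ 60 = 0.9833 L/s.
New flow: 71 L/min ÷ 60 = 1.1833 L/s.
PIP = Vt/C + R·V̇ + PEEP (constant-flow equation of motion).
Only the resistive term changes: ΔPIP = R × ΔV̇ = 9.1 × (1.1833 − 0.9833) = 9.1 × 0.2 = 1.82 cmH2O.

1.8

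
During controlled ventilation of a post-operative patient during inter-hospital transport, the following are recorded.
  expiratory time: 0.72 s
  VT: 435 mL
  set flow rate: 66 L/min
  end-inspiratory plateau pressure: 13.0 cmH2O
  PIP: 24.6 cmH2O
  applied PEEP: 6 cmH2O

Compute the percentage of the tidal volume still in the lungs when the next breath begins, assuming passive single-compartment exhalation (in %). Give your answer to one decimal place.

33.3

Flow: 66 L/min ÷ 60 = 1.1 L/s.
R = (PIP − Pplat)/V̇ = (24.6 − 13.0) / 1.1 = 11.6/1.1 = 10.545 cmH2O·s/L.
C = Vt/(Pplat − PEEP) = 435.0 / (13.0 − 6) = 435.0/7.0 = 62.143 mL/cmH2O.
τ = R × C = 10.545 × 0.06214 L/cmH2O = 0.6553 s.
Fraction remaining at end-expiration = e^(−Te/τ) = e^(−0.72/0.6553) = 0.3333 → 33.33%.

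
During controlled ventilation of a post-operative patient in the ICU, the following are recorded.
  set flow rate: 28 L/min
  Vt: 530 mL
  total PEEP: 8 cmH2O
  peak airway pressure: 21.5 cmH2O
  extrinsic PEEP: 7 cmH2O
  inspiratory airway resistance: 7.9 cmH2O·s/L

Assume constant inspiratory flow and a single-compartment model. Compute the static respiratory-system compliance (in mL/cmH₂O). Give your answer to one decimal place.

Flow: 28 L/min ÷ 60 = 0.4667 L/s.
Total PEEP = 8 cmH2O (set 7 + intrinsic 1); this is the baseline alveolar pressure.
Equation of motion (constant flow): PIP = Vt/C + R·V̇ + PEEP.
Vt/C = PIP − R·V̇ − PEEP = 21.5 − 7.9×0.4667 − 8 = 21.5 − 3.687 − 8 = 9.813 cmH2O.
C = Vt / 9.813 = 530 / 9.813 = 54.01 mL/cmH2O.

54.0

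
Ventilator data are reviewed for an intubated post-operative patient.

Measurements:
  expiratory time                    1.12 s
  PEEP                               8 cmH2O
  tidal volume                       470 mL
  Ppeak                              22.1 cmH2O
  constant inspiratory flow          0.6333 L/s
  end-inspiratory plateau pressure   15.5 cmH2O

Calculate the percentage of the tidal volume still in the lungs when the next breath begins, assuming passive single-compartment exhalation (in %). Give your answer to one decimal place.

18.0

R = (PIP − Pplat)/V̇ = (22.1 − 15.5) / 0.6333 = 6.6/0.6333 = 10.422 cmH2O·s/L.
C = Vt/(Pplat − PEEP) = 470.0 / (15.5 − 8) = 470.0/7.5 = 62.667 mL/cmH2O.
τ = R × C = 10.422 × 0.06267 L/cmH2O = 0.6531 s.
Fraction remaining at end-expiration = e^(−Te/τ) = e^(−1.12/0.6531) = 0.18 → 18.0%.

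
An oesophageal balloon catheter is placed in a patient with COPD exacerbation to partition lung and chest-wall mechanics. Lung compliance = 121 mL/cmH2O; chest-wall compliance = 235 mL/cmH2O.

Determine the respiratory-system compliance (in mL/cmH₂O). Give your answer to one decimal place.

Lung and chest wall are elastances in series: 1/Crs = 1/CL + 1/Ccw.
1/Crs = 1/121 + 1/235 = 0.01252.
Crs = 79.872 mL/cmH2O.

79.9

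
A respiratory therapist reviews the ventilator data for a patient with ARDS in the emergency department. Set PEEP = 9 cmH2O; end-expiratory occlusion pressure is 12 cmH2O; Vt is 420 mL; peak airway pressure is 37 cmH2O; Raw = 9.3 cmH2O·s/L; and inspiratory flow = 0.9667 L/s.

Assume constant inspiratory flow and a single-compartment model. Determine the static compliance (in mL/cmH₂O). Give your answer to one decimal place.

Total PEEP = 12 cmH2O (set 9 + intrinsic 3); this is the baseline alveolar pressure.
Equation of motion (constant flow): PIP = Vt/C + R·V̇ + PEEP.
Vt/C = PIP − R·V̇ − PEEP = 37 − 9.3×0.9667 − 12 = 37 − 8.99 − 12 = 16.01 cmH2O.
C = Vt / 16.01 = 420 / 16.01 = 26.234 mL/cmH2O.

26.2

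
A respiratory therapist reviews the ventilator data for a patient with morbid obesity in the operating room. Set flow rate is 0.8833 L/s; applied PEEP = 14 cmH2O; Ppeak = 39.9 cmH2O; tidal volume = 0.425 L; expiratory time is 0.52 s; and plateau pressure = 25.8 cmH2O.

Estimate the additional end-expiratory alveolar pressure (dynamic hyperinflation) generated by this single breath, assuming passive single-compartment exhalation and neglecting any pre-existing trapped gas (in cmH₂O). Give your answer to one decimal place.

4.8

R = (PIP − Pplat)/V̇ = (39.9 − 25.8) / 0.8833 = 14.1/0.8833 = 15.963 cmH2O·s/L.
C = Vt/(Pplat − PEEP) = 425.0 / (25.8 − 14) = 425.0/11.8 = 36.017 mL/cmH2O.
τ = R × C = 15.963 × 0.03602 L/cmH2O = 0.575 s.
Fraction remaining = e^(−Te/τ) = e^(−0.52/0.575) = 0.4048; trapped volume = 425.0 × 0.4048 = 172.04 mL.
Additional alveolar pressure from trapping ≈ V_trapped / C = 172.04 / 36.017 = 4.777 cmH2O.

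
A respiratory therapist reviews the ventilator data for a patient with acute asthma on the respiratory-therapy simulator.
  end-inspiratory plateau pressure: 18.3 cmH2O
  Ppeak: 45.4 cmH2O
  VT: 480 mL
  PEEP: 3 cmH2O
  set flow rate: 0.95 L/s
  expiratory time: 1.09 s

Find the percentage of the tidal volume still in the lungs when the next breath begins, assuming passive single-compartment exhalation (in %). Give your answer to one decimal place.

29.6

R = (PIP − Pplat)/V̇ = (45.4 − 18.3) / 0.95 = 27.1/0.95 = 28.526 cmH2O·s/L.
C = Vt/(Pplat − PEEP) = 480.0 / (18.3 − 3) = 480.0/15.3 = 31.373 mL/cmH2O.
τ = R × C = 28.526 × 0.03137 L/cmH2O = 0.8949 s.
Fraction remaining at end-expiration = e^(−Te/τ) = e^(−1.09/0.8949) = 0.2958 → 29.58%.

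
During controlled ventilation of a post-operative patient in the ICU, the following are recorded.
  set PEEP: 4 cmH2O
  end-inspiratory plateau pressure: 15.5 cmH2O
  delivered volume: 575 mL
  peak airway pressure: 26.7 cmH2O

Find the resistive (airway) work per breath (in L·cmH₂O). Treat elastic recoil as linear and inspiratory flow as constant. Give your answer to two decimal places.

With constant inspiratory flow the resistive pressure is constant at PIP − Pplat = 26.7 − 15.5 = 11.2 cmH2O, so resistive work = 11.2 × 0.575 = 6.44 L·cmH2O.

6.44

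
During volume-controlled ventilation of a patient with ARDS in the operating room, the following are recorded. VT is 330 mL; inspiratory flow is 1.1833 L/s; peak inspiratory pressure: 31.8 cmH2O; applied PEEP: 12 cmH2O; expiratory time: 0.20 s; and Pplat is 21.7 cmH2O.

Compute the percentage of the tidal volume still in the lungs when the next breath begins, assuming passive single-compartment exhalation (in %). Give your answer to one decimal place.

50.2

R = (PIP − Pplat)/V̇ = (31.8 − 21.7) / 1.1833 = 10.1/1.1833 = 8.535 cmH2O·s/L.
C = Vt/(Pplat − PEEP) = 330.0 / (21.7 − 12) = 330.0/9.7 = 34.021 mL/cmH2O.
τ = R × C = 8.535 × 0.03402 L/cmH2O = 0.2904 s.
Fraction remaining at end-expiration = e^(−Te/τ) = e^(−0.20/0.2904) = 0.5022 → 50.22%.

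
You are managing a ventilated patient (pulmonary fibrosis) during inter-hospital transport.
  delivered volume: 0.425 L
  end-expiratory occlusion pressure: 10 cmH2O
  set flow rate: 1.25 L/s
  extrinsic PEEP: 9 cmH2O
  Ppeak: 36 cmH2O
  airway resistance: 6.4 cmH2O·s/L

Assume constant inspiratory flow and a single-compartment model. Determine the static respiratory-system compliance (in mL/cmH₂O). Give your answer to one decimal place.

23.6

Total PEEP = 10 cmH2O (set 9 + intrinsic 1); this is the baseline alveolar pressure.
Equation of motion (constant flow): PIP = Vt/C + R·V̇ + PEEP.
Vt/C = PIP − R·V̇ − PEEP = 36 − 6.4×1.25 − 10 = 36 − 8.0 − 10 = 18.0 cmH2O.
C = Vt / 18.0 = 425 / 18.0 = 23.611 mL/cmH2O.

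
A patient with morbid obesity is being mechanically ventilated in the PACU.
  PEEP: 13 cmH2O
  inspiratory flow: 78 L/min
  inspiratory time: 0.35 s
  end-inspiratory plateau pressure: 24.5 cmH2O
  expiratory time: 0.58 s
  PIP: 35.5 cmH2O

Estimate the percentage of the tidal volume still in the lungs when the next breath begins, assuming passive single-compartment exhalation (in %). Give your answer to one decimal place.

17.7

Flow: 78 L/min ÷ 60 = 1.3 L/s.
Vt = flow × Ti = 1.3 L/s × 0.35 s × 1000 mL/L = 455.0 mL.
R = (PIP − Pplat)/V̇ = (35.5 − 24.5) / 1.3 = 11.0/1.3 = 8.462 cmH2O·s/L.
C = Vt/(Pplat − PEEP) = 455.0 / (24.5 − 13) = 455.0/11.5 = 39.565 mL/cmH2O.
τ = R × C = 8.462 × 0.03957 L/cmH2O = 0.3348 s.
Fraction remaining at end-expiration = e^(−Te/τ) = e^(−0.58/0.3348) = 0.1769 → 17.69%.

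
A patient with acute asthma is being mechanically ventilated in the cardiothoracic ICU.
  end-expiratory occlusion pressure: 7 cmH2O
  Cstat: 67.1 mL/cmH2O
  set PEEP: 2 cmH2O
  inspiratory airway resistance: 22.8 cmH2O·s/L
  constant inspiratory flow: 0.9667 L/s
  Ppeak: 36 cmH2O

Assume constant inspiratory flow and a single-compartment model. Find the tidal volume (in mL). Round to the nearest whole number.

467

Total PEEP = 7 cmH2O (set 2 + intrinsic 5); this is the baseline alveolar pressure.
Equation of motion (constant flow): PIP = Vt/C + R·V̇ + PEEP.
Vt/C = PIP − R·V̇ − PEEP = 36 − 22.041 − 7 = 6.959 cmH2O.
Vt = C × 6.959 = 67.1 × 6.959 = 466.95 mL.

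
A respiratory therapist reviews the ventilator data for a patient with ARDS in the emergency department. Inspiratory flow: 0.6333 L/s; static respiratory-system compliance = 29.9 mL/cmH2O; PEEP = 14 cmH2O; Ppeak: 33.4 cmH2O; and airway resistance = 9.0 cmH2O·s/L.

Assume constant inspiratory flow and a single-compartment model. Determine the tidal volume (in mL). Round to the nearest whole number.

Equation of motion (constant flow): PIP = Vt/C + R·V̇ + PEEP.
Vt/C = PIP − R·V̇ − PEEP = 33.4 − 5.7 − 14 = 13.7 cmH2O.
Vt = C × 13.7 = 29.9 × 13.7 = 409.63 mL.

410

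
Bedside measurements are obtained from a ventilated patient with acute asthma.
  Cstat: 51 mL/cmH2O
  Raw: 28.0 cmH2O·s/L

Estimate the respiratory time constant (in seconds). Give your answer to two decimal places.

τ = R × C = 28.0 × 51 mL/cmH2O = 28.0 × 0.051 L/cmH2O = 1.428 s.

1.43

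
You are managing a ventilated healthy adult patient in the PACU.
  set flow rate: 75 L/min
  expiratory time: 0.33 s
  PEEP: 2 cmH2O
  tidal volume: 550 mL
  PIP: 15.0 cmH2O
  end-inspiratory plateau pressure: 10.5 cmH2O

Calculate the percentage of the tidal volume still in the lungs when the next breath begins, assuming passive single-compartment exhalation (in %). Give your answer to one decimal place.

Flow: 75 L/min ÷ 60 = 1.25 L/s.
R = (PIP − Pplat)/V̇ = (15.0 − 10.5) / 1.25 = 4.5/1.25 = 3.6 cmH2O·s/L.
C = Vt/(Pplat − PEEP) = 550.0 / (10.5 − 2) = 550.0/8.5 = 64.706 mL/cmH2O.
τ = R × C = 3.6 × 0.06471 L/cmH2O = 0.233 s.
Fraction remaining at end-expiration = e^(−Te/τ) = e^(−0.33/0.233) = 0.2426 → 24.26%.

24.3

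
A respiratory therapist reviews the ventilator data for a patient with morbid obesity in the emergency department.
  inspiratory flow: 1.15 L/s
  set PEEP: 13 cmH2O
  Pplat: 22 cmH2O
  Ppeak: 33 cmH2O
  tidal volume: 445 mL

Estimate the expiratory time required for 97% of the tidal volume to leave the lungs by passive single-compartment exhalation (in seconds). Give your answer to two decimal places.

R = (PIP − Pplat)/V̇ = (33 − 22) / 1.15 = 11.0/1.15 = 9.565 cmH2O·s/L.
C = Vt/(Pplat − PEEP) = 445.0 / (22 − 13) = 445.0/9.0 = 49.444 mL/cmH2O.
τ = R × C = 9.565 × 0.04944 L/cmH2O = 0.4729 s.
t = −τ·ln(1 − 0.97) = −0.4729·ln(0.03) = 1.658 s.

1.66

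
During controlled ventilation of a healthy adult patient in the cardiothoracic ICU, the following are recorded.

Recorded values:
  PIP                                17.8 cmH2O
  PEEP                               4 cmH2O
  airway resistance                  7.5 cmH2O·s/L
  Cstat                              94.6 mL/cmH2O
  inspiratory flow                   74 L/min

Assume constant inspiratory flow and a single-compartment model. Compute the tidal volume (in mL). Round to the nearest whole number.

430

Flow: 74 L/min ÷ 60 = 1.2333 L/s.
Equation of motion (constant flow): PIP = Vt/C + R·V̇ + PEEP.
Vt/C = PIP − R·V̇ − PEEP = 17.8 − 9.25 − 4 = 4.55 cmH2O.
Vt = C × 4.55 = 94.6 × 4.55 = 430.43 mL.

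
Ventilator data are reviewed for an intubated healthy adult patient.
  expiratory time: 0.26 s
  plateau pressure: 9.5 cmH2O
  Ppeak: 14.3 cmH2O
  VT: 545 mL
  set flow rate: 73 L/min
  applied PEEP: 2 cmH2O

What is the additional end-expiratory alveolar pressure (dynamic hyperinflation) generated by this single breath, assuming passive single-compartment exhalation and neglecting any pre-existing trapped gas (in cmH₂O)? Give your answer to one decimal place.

Flow: 73 L/min ÷ 60 = 1.2167 L/s.
R = (PIP − Pplat)/V̇ = (14.3 − 9.5) / 1.2167 = 4.8/1.2167 = 3.945 cmH2O·s/L.
C = Vt/(Pplat − PEEP) = 545.0 / (9.5 − 2) = 545.0/7.5 = 72.667 mL/cmH2O.
τ = R × C = 3.945 × 0.07267 L/cmH2O = 0.2867 s.
Fraction remaining = e^(−Te/τ) = e^(−0.26/0.2867) = 0.4038; trapped volume = 545.0 × 0.4038 = 220.07 mL.
Additional alveolar pressure from trapping ≈ V_trapped / C = 220.07 / 72.667 = 3.028 cmH2O.

3.0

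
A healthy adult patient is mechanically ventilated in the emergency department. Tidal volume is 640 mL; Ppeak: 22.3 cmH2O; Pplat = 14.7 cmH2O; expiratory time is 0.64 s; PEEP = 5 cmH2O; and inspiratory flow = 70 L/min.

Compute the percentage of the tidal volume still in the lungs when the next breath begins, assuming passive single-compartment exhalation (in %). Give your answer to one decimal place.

22.6

Flow: 70 L/min ÷ 60 = 1.1667 L/s.
R = (PIP − Pplat)/V̇ = (22.3 − 14.7) / 1.1667 = 7.6/1.1667 = 6.514 cmH2O·s/L.
C = Vt/(Pplat − PEEP) = 640.0 / (14.7 − 5) = 640.0/9.7 = 65.979 mL/cmH2O.
τ = R × C = 6.514 × 0.06598 L/cmH2O = 0.4298 s.
Fraction remaining at end-expiration = e^(−Te/τ) = e^(−0.64/0.4298) = 0.2256 → 22.56%.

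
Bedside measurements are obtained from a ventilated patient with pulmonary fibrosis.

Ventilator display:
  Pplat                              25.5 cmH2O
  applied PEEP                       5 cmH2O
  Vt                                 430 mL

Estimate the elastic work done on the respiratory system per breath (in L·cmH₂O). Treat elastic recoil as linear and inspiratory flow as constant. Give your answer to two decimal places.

Elastic work ≈ ½ × (Pplat − PEEP) × Vt = 0.5 × (25.5 − 5) × 0.430 L = 0.5 × 20.5 × 0.430 = 4.408 L·cmH2O.

4.41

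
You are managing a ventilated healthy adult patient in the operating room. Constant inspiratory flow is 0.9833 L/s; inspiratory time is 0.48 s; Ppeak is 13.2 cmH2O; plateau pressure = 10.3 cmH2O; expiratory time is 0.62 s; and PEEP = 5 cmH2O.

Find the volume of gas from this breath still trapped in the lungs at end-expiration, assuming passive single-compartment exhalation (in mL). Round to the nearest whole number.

Vt = flow × Ti = 0.9833 L/s × 0.48 s × 1000 mL/L = 471.98 mL.
R = (PIP − Pplat)/V̇ = (13.2 − 10.3) / 0.9833 = 2.9/0.9833 = 2.949 cmH2O·s/L.
C = Vt/(Pplat − PEEP) = 471.98 / (10.3 − 5) = 471.98/5.3 = 89.053 mL/cmH2O.
τ = R × C = 2.949 × 0.08905 L/cmH2O = 0.2626 s.
Fraction remaining = e^(−Te/τ) = e^(−0.62/0.2626) = 0.09433.
Trapped volume = 471.98 × 0.09433 = 44.522 mL.

45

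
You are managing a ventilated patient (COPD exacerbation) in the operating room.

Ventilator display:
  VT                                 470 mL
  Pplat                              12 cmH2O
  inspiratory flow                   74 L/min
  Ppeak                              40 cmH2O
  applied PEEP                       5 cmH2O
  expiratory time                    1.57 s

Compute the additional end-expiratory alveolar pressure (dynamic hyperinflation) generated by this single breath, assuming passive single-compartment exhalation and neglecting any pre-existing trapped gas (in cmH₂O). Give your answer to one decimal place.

Flow: 74 L/min ÷ 60 = 1.2333 L/s.
R = (PIP − Pplat)/V̇ = (40 − 12) / 1.2333 = 28.0/1.2333 = 22.703 cmH2O·s/L.
C = Vt/(Pplat − PEEP) = 470.0 / (12 − 5) = 470.0/7.0 = 67.143 mL/cmH2O.
τ = R × C = 22.703 × 0.06714 L/cmH2O = 1.524 s.
Fraction remaining = e^(−Te/τ) = e^(−1.57/1.524) = 0.3569; trapped volume = 470.0 × 0.3569 = 167.74 mL.
Additional alveolar pressure from trapping ≈ V_trapped / C = 167.74 / 67.143 = 2.498 cmH2O.

2.5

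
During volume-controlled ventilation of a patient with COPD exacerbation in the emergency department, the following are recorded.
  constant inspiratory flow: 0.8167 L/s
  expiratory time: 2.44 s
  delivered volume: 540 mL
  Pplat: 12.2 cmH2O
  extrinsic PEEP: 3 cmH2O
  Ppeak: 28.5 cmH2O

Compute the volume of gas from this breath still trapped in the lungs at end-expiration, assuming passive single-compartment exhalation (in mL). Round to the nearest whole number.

R = (PIP − Pplat)/V̇ = (28.5 − 12.2) / 0.8167 = 16.3/0.8167 = 19.958 cmH2O·s/L.
C = Vt/(Pplat − PEEP) = 540.0 / (12.2 − 3) = 540.0/9.2 = 58.696 mL/cmH2O.
τ = R × C = 19.958 × 0.0587 L/cmH2O = 1.172 s.
Fraction remaining = e^(−Te/τ) = e^(−2.44/1.172) = 0.1247.
Trapped volume = 540.0 × 0.1247 = 67.338 mL.

67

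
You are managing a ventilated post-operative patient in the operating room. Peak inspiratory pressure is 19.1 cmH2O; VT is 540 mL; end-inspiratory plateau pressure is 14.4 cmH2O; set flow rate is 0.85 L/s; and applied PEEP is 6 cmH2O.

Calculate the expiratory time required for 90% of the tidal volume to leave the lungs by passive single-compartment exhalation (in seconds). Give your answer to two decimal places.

R = (PIP − Pplat)/V̇ = (19.1 − 14.4) / 0.85 = 4.7/0.85 = 5.529 cmH2O·s/L.
C = Vt/(Pplat − PEEP) = 540.0 / (14.4 − 6) = 540.0/8.4 = 64.286 mL/cmH2O.
τ = R × C = 5.529 × 0.06429 L/cmH2O = 0.3555 s.
t = −τ·ln(1 − 0.90) = −0.3555·ln(0.1) = 0.8186 s.

0.82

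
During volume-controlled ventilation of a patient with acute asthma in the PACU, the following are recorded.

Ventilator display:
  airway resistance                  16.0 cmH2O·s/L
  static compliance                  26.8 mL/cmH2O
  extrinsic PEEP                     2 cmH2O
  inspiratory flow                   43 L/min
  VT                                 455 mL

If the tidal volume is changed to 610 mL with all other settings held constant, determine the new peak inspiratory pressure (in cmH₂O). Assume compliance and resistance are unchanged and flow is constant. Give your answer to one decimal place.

Flow: 43 L/min ÷ 60 = 0.7167 L/s.
PIP = Vt/C + R·V̇ + PEEP (constant-flow equation of motion).
Only the elastic term changes: ΔPIP = ΔVt / C = (610 − 455) / 26.8 = 5.784 cmH2O.
Original PIP = 455/26.8 + 16.0×0.7167 + 2 = 30.445 cmH2O; new PIP = 30.445 + (5.784) = 36.229 cmH2O.

36.2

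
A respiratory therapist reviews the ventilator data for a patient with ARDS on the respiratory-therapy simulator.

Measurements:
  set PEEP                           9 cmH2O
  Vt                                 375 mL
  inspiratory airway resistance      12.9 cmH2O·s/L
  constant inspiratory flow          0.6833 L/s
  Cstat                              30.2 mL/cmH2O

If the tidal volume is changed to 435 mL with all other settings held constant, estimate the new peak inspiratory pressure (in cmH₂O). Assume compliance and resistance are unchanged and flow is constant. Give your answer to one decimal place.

PIP = Vt/C + R·V̇ + PEEP (constant-flow equation of motion).
Only the elastic term changes: ΔPIP = ΔVt / C = (435 − 375) / 30.2 = 1.987 cmH2O.
Original PIP = 375/30.2 + 12.9×0.6833 + 9 = 30.232 cmH2O; new PIP = 30.232 + (1.987) = 32.219 cmH2O.

32.2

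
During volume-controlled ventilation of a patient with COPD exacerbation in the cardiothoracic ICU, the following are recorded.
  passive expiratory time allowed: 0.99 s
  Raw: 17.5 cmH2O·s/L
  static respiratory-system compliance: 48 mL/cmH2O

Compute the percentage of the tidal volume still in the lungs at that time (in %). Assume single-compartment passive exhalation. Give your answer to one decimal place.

τ = R × C = 17.5 × 48 mL/cmH2O = 17.5 × 0.048 L/cmH2O = 0.84 s.
Passive exhalation: V(t)/V₀ = e^(−t/τ) = e^(−0.99/0.84) = 0.3077.
Fraction remaining = 0.3077 → 30.77%.

30.8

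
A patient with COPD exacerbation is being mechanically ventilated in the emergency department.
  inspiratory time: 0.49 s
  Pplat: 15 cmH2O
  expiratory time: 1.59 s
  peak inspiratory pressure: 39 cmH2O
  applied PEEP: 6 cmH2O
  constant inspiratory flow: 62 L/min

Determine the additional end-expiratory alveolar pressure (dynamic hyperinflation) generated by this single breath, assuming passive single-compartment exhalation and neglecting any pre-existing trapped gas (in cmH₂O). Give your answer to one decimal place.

2.7

Flow: 62 L/min ÷ 60 = 1.0333 L/s.
Vt = flow × Ti = 1.0333 L/s × 0.49 s × 1000 mL/L = 506.32 mL.
R = (PIP − Pplat)/V̇ = (39 − 15) / 1.0333 = 24.0/1.0333 = 23.227 cmH2O·s/L.
C = Vt/(Pplat − PEEP) = 506.32 / (15 − 6) = 506.32/9.0 = 56.258 mL/cmH2O.
τ = R × C = 23.227 × 0.05626 L/cmH2O = 1.307 s.
Fraction remaining = e^(−Te/τ) = e^(−1.59/1.307) = 0.2963; trapped volume = 506.32 × 0.2963 = 150.02 mL.
Additional alveolar pressure from trapping ≈ V_trapped / C = 150.02 / 56.258 = 2.667 cmH2O.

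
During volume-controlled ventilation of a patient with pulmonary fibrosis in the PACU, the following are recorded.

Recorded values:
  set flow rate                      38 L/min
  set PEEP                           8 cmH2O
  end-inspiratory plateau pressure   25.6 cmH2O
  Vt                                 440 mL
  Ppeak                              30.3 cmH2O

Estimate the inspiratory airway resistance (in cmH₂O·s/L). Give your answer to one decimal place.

Flow: 38 L/min ÷ 60 = 0.6333 L/s.
Raw = (PIP − Pplat) / flow = (30.3 − 25.6) / 0.6333 = 4.7 / 0.6333 = 7.421 cmH2O·s/L.

7.4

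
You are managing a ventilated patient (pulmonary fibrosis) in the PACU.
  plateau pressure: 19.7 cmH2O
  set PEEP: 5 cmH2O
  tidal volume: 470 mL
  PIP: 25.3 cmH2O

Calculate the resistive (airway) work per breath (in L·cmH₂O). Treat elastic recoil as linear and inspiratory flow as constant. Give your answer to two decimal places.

With constant inspiratory flow the resistive pressure is constant at PIP − Pplat = 25.3 − 19.7 = 5.6 cmH2O, so resistive work = 5.6 × 0.470 = 2.632 L·cmH2O.

2.63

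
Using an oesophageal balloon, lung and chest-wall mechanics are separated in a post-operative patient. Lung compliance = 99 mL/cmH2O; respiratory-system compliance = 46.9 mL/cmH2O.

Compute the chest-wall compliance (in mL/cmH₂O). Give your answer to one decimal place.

89.1

1/Ccw = 1/Crs − 1/CL.
1/Ccw = 1/46.9 − 1/99 = 0.01122.
Ccw = 89.127 mL/cmH2O.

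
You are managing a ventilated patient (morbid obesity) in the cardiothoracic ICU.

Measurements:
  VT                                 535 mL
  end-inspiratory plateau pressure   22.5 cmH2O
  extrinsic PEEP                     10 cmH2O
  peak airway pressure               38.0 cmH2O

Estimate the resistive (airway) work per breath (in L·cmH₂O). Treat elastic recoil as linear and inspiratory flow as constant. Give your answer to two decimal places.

With constant inspiratory flow the resistive pressure is constant at PIP − Pplat = 38.0 − 22.5 = 15.5 cmH2O, so resistive work = 15.5 × 0.535 = 8.293 L·cmH2O.

8.29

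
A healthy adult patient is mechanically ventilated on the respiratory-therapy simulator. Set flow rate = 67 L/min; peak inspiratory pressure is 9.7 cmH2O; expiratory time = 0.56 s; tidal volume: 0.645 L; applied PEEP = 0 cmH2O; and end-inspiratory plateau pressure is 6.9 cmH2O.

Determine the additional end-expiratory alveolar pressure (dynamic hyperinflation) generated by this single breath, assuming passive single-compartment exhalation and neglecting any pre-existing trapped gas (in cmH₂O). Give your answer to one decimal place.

0.6

Flow: 67 L/min ÷ 60 = 1.1167 L/s.
R = (PIP − Pplat)/V̇ = (9.7 − 6.9) / 1.1167 = 2.8/1.1167 = 2.507 cmH2O·s/L.
C = Vt/(Pplat − PEEP) = 645.0 / (6.9 − 0) = 645.0/6.9 = 93.478 mL/cmH2O.
τ = R × C = 2.507 × 0.09348 L/cmH2O = 0.2344 s.
Fraction remaining = e^(−Te/τ) = e^(−0.56/0.2344) = 0.09171; trapped volume = 645.0 × 0.09171 = 59.153 mL.
Additional alveolar pressure from trapping ≈ V_trapped / C = 59.153 / 93.478 = 0.6328 cmH2O.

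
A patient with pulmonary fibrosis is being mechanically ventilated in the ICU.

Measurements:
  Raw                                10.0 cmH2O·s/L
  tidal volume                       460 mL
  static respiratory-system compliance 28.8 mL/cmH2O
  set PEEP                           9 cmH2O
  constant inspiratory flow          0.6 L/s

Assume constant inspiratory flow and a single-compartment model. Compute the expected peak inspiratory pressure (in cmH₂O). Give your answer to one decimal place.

Equation of motion (constant flow): PIP = Vt/C + R·V̇ + PEEP.
PIP = 460/28.8 + 10.0×0.6 + 9 = 15.972 + 6.0 + 9 = 30.972 cmH2O.

31.0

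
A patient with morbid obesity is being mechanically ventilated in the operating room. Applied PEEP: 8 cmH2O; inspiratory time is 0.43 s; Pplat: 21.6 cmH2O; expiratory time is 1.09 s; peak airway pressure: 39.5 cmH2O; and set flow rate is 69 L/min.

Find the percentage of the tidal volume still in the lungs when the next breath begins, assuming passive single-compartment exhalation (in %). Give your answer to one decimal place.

14.6

Flow: 69 L/min ÷ 60 = 1.15 L/s.
Vt = flow × Ti = 1.15 L/s × 0.43 s × 1000 mL/L = 494.5 mL.
R = (PIP − Pplat)/V̇ = (39.5 − 21.6) / 1.15 = 17.9/1.15 = 15.565 cmH2O·s/L.
C = Vt/(Pplat − PEEP) = 494.5 / (21.6 − 8) = 494.5/13.6 = 36.36 mL/cmH2O.
τ = R × C = 15.565 × 0.03636 L/cmH2O = 0.5659 s.
Fraction remaining at end-expiration = e^(−Te/τ) = e^(−1.09/0.5659) = 0.1457 → 14.57%.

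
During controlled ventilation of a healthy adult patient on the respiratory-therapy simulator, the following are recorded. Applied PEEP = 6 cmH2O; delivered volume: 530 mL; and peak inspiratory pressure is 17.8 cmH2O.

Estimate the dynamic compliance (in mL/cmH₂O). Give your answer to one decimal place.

Dynamic compliance = Vt / (PIP − PEEP) = 530 / (17.8 − 6) = 530 / 11.8 = 44.915 mL/cmH2O.

44.9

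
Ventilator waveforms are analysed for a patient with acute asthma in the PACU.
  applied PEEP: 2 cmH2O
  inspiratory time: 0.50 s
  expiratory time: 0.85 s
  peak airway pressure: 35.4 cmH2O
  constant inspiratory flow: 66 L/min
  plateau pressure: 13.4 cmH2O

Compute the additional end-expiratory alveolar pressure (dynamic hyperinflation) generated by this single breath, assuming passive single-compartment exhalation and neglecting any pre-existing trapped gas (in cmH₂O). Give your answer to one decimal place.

Flow: 66 L/min ÷ 60 = 1.1 L/s.
Vt = flow × Ti = 1.1 L/s × 0.50 s × 1000 mL/L = 550.0 mL.
R = (PIP − Pplat)/V̇ = (35.4 − 13.4) / 1.1 = 22.0/1.1 = 20.0 cmH2O·s/L.
C = Vt/(Pplat − PEEP) = 550.0 / (13.4 − 2) = 550.0/11.4 = 48.246 mL/cmH2O.
τ = R × C = 20.0 × 0.04825 L/cmH2O = 0.965 s.
Fraction remaining = e^(−Te/τ) = e^(−0.85/0.965) = 0.4144; trapped volume = 550.0 × 0.4144 = 227.92 mL.
Additional alveolar pressure from trapping ≈ V_trapped / C = 227.92 / 48.246 = 4.724 cmH2O.

4.7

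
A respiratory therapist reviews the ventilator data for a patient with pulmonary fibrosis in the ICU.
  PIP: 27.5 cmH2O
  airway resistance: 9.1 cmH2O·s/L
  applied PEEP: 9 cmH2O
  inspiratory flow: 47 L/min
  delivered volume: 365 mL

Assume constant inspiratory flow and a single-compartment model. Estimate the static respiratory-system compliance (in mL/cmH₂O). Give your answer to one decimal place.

Flow: 47 L/min ÷ 60 = 0.7833 L/s.
Equation of motion (constant flow): PIP = Vt/C + R·V̇ + PEEP.
Vt/C = PIP − R·V̇ − PEEP = 27.5 − 9.1×0.7833 − 9 = 27.5 − 7.128 − 9 = 11.372 cmH2O.
C = Vt / 11.372 = 365 / 11.372 = 32.096 mL/cmH2O.

32.1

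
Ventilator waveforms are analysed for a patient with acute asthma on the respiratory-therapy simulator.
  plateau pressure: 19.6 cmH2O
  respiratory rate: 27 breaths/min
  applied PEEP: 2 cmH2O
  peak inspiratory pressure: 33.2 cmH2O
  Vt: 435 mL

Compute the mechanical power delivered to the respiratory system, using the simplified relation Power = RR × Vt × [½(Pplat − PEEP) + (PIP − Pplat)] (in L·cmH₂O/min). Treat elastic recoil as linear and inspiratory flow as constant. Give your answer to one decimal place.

263.1

Per-breath work = Vt × [½(Pplat−PEEP) + (PIP−Pplat)] = 0.435 × [0.5×17.6 + 13.6] = 0.435 × 22.4 = 9.744 L·cmH2O.
Power = 27 × 9.744 = 263.09 L·cmH2O/min.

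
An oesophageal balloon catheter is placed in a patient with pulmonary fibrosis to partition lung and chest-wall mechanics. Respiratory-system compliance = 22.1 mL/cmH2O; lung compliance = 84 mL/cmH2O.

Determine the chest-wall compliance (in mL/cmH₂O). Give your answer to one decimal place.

1/Ccw = 1/Crs − 1/CL.
1/Ccw = 1/22.1 − 1/84 = 0.03334.
Ccw = 29.994 mL/cmH2O.

30.0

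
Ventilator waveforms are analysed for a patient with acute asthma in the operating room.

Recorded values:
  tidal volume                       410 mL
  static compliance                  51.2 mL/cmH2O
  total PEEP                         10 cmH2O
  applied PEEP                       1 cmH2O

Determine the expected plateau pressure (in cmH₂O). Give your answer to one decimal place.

End-expiratory occlusion gives total PEEP = 10 cmH2O (intrinsic PEEP = 10 − 1 = 9). Use total PEEP for the elastic gradient.
Pplat = PEEPtotal + Vt / Cstat = 10 + 410 / 51.2 = 10 + 8.008 = 18.008 cmH2O.

18.0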